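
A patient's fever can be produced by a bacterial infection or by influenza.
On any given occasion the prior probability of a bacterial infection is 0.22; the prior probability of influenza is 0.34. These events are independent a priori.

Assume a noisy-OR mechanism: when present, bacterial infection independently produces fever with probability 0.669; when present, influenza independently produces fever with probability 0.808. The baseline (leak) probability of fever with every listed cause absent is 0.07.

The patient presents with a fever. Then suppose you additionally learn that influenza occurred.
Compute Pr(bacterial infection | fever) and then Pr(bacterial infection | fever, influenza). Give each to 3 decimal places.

Under noisy-OR, P(fever | causes) = 1 − (1−0.07)·∏(1−qᵢ) over the active causes.
P(fever) = 0.07·0.78·0.66 + 0.82144·0.78·0.34 + 0.69217·0.22·0.66 + 0.940897·0.22·0.34 = 0.036036 + 0.217846 + 0.100503 + 0.070379 = 0.424764
Of this, 0.170882 comes from 0.100503 + 0.070379 (the bacterial infection=true cases).
P(bacterial infection | fever) = 0.170882 / 0.424764 ≈ 0.402

With the extra evidence:
Sum P(fever|·) weighted by the priors over both values of bacterial infection:
  P(fever | influenza) = 0.82144·0.78 + 0.940897·0.22
        = 0.640723 + 0.206997 = 0.847720
The terms with bacterial infection present sum to 0.206997, so
  P(bacterial infection | fever, influenza) = 0.206997 / 0.847720 ≈ 0.244
— influenza explains away the evidence for bacterial infection.

Pr(bacterial infection | fever) ≈ 0.402; Pr(bacterial infection | fever, influenza) ≈ 0.244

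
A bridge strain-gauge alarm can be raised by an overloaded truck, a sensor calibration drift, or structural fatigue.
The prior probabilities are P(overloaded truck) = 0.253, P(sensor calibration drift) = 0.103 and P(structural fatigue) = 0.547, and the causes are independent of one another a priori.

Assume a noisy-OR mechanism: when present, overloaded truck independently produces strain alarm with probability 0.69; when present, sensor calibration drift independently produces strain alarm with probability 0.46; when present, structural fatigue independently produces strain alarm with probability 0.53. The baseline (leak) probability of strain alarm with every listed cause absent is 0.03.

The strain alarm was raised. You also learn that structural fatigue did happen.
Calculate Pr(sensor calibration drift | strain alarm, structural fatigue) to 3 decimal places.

Pr(sensor calibration drift | strain alarm, structural fatigue) ≈ 0.128

Under noisy-OR, P(strain alarm | causes) = 1 − (1−0.03)·∏(1−qᵢ) over the active causes.
P(strain alarm | structural fatigue) = 0.5441·0.747·0.897 + 0.753814·0.747·0.103 + 0.858671·0.253·0.897 + 0.923682·0.253·0.103 = 0.364579 + 0.057999 + 0.194868 + 0.024070 = 0.641516
Restricting to configurations with sensor calibration drift present: 0.057999 + 0.024070 = 0.082069.
Hence the posterior is 0.082069/0.641516 ≈ 0.128.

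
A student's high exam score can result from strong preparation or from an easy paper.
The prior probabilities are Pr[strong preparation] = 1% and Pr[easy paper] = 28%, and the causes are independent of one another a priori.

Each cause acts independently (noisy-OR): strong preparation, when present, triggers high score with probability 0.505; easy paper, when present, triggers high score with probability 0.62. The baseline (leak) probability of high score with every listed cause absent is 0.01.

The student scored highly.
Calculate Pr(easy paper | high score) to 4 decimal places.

Under noisy-OR, P(high score | causes) = 1 − (1−0.01)·∏(1−qᵢ) over the active causes.
For the numerator, keep only easy paper=true terms: 0.172917 + 0.002279 = 0.175196
The normalizing constant is 0.01·0.99·0.72 + 0.6238·0.99·0.28 + 0.50995·0.01·0.72 + 0.813781·0.01·0.28 = 0.185996
Posterior = 0.175196 / 0.185996 ≈ 0.9419

Pr(easy paper | high score) ≈ 0.9419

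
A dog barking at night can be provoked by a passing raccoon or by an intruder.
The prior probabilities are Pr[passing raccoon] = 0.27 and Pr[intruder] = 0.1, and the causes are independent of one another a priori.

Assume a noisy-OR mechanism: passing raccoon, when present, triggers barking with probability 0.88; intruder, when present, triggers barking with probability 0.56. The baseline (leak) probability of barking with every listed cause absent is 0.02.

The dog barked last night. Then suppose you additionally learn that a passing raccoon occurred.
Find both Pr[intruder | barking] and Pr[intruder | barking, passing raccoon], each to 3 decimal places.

Pr[intruder | barking] ≈ 0.228; Pr[intruder | barking, passing raccoon] ≈ 0.107

Under noisy-OR, P(barking | causes) = 1 − (1−0.02)·∏(1−qᵢ) over the active causes.
P(barking) = 0.02*0.73*0.9 + 0.5688*0.73*0.1 + 0.8824*0.27*0.9 + 0.948256*0.27*0.1 = 0.013140 + 0.041522 + 0.214423 + 0.025603 = 0.294688
Of this, 0.067125 comes from 0.041522 + 0.025603 (the intruder=true cases).
Hence the posterior is 0.067125/0.294688 ≈ 0.228.

With the extra evidence:
P(barking | passing raccoon) = 0.8824·0.9 + 0.948256·0.1 = 0.794160 + 0.094826 = 0.888986
The intruder-present share is 0.948256·0.1 = 0.094826.
P(intruder | barking, passing raccoon) = 0.094826 / 0.888986 ≈ 0.107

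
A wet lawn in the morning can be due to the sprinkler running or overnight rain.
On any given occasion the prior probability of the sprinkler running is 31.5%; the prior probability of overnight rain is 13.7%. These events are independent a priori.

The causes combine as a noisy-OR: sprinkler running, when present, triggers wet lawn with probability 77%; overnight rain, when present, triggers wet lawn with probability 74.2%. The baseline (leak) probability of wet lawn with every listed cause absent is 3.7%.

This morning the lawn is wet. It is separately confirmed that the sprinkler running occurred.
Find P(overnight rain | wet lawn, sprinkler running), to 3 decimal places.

Under noisy-OR, P(wet lawn | causes) = 1 − (1−0.037)·∏(1−qᵢ) over the active causes.
By total probability over both values of overnight rain:
  P(wet lawn | sprinkler running) = 0.77851×0.863 + 0.942856×0.137
        = 0.671854 + 0.129171 = 0.801025
Keeping only the overnight rain-present terms gives 0.129171, so
  P(overnight rain | wet lawn, sprinkler running) = 0.129171 / 0.801025 ≈ 0.161

P(overnight rain | wet lawn, sprinkler running) ≈ 0.161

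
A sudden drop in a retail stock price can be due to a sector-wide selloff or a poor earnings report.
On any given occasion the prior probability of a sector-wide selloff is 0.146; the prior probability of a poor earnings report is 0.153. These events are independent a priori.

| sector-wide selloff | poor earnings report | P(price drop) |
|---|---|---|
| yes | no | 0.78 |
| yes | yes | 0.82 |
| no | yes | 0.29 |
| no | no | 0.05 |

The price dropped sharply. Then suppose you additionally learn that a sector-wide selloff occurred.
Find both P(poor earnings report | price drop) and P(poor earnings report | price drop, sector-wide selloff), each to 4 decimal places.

P(poor earnings report | price drop) ≈ 0.2977; P(poor earnings report | price drop, sector-wide selloff) ≈ 0.1596

Weight on poor earnings report=true, given the evidence: 0.037892 + 0.018317 = 0.056209
Denominator P(price drop): 0.05*0.854*0.847 + 0.29*0.854*0.153 + 0.78*0.146*0.847 + 0.82*0.146*0.153 = 0.188832
P(poor earnings report | price drop) = 0.056209/0.188832 ≈ 0.2977

Now condition on the additional information:
Weight on poor earnings report=true, given the evidence: 0.82×0.153 = 0.125460
Normalizer over all consistent configurations: 0.78×0.847 + 0.82×0.153 = 0.786120
Posterior = 0.125460 / 0.786120 ≈ 0.1596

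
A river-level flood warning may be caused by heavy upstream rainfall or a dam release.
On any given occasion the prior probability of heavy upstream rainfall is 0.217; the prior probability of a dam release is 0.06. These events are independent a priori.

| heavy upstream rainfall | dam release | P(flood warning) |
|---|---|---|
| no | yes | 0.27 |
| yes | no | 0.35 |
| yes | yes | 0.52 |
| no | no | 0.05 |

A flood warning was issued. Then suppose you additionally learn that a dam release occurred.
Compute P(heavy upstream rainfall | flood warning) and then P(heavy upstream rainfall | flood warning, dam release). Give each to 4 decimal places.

P(flood warning) = 0.05×0.783×0.94 + 0.27×0.783×0.06 + 0.35×0.217×0.94 + 0.52×0.217×0.06 = 0.036801 + 0.012685 + 0.071393 + 0.006770 = 0.127649
The heavy upstream rainfall-present share is 0.071393 + 0.006770 = 0.078163.
Hence the posterior is 0.078163/0.127649 ≈ 0.6123.

With the extra evidence:
For the numerator, keep only heavy upstream rainfall=true terms: 0.52×0.217 = 0.112840
The normalizing constant is 0.27×0.783 + 0.52×0.217 = 0.324250
Posterior = 0.112840 / 0.324250 ≈ 0.3480
— dam release explains away the evidence for heavy upstream rainfall.

P(heavy upstream rainfall | flood warning) ≈ 0.6123; P(heavy upstream rainfall | flood warning, dam release) ≈ 0.3480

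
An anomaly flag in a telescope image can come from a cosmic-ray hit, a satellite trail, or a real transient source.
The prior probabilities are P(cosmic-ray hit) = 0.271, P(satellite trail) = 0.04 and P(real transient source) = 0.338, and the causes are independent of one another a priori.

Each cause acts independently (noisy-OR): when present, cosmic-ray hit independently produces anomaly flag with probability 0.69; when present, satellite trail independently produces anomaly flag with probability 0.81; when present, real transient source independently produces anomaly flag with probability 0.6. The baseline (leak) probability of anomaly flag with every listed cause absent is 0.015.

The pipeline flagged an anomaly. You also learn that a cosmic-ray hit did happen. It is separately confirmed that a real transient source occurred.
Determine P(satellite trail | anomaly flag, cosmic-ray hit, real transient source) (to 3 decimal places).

Under noisy-OR, P(anomaly flag | causes) = 1 − (1−0.015)·∏(1−qᵢ) over the active causes.
Weight on satellite trail=true, given the evidence: 0.976793·0.04 = 0.039072
Denominator P(anomaly flag | cosmic-ray hit, real transient source): 0.87786·0.96 + 0.976793·0.04 = 0.881818
P(satellite trail | anomaly flag, cosmic-ray hit, real transient source) = 0.039072/0.881818 ≈ 0.044

P(satellite trail | anomaly flag, cosmic-ray hit, real transient source) ≈ 0.044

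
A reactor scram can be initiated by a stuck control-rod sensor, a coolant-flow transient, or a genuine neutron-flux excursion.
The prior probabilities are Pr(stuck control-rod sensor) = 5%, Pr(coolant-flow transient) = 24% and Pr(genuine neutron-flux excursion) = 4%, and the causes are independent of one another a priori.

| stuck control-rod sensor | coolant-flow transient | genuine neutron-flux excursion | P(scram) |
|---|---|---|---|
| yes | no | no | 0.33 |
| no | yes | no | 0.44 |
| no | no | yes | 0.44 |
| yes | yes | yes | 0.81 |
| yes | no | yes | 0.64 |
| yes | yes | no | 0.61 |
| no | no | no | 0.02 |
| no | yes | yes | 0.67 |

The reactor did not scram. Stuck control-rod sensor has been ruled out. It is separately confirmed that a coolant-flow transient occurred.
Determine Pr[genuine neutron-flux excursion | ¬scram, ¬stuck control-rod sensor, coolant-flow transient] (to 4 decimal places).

Numerator (weight on configurations with genuine neutron-flux excursion): 0.33×0.04 = 0.013200
The normalizing constant is 0.56×0.96 + 0.33×0.04 = 0.550800
Posterior = 0.013200 / 0.550800 ≈ 0.0240

Pr[genuine neutron-flux excursion | ¬scram, ¬stuck control-rod sensor, coolant-flow transient] ≈ 0.0240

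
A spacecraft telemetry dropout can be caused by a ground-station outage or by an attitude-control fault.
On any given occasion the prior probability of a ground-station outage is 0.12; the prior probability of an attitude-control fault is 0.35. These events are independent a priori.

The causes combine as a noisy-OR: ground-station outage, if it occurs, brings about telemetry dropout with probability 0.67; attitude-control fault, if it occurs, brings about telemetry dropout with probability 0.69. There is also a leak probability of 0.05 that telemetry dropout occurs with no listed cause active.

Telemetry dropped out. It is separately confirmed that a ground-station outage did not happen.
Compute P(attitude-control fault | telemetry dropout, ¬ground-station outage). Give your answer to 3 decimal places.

P(attitude-control fault | telemetry dropout, ¬ground-station outage) ≈ 0.884

Under noisy-OR, P(telemetry dropout | causes) = 1 − (1−0.05)·∏(1−qᵢ) over the active causes.
Sum P(telemetry dropout|·) weighted by the priors over both values of attitude-control fault:
  P(telemetry dropout | ¬ground-station outage) = 0.05×0.65 + 0.7055×0.35
        = 0.032500 + 0.246925 = 0.279425
Keeping only the attitude-control fault-present terms gives 0.246925, so
  P(attitude-control fault | telemetry dropout, ¬ground-station outage) = 0.246925 / 0.279425 ≈ 0.884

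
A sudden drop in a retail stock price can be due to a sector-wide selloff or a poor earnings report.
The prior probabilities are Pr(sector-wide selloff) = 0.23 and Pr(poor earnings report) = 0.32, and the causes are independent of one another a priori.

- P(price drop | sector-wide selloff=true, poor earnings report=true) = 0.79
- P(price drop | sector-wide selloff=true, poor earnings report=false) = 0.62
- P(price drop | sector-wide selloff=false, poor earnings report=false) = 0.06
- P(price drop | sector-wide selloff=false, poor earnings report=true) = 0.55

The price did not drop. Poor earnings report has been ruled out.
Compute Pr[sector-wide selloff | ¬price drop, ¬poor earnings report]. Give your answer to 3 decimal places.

Pr[sector-wide selloff | ¬price drop, ¬poor earnings report] ≈ 0.108

Sum P(¬price drop|·) weighted by the priors over both values of sector-wide selloff:
  P(¬price drop | ¬poor earnings report) = 0.94·0.77 + 0.38·0.23
        = 0.723800 + 0.087400 = 0.811200
Keeping only the sector-wide selloff-present terms gives 0.087400, so
  P(sector-wide selloff | ¬price drop, ¬poor earnings report) = 0.087400 / 0.811200 ≈ 0.108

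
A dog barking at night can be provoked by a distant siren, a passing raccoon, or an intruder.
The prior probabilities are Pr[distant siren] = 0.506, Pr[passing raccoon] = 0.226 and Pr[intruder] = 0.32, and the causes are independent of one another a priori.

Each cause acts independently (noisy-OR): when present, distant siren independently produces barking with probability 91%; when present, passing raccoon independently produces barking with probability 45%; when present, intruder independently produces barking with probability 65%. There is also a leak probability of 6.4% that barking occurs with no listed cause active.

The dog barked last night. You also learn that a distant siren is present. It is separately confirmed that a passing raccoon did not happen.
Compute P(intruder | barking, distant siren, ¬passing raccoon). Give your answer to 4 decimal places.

Under noisy-OR, P(barking | causes) = 1 − (1−0.064)·∏(1−qᵢ) over the active causes.
P(barking | distant siren, ¬passing raccoon) = 0.91576×0.68 + 0.970516×0.32 = 0.622717 + 0.310565 = 0.933282
Of this, 0.310565 comes from 0.970516×0.32 (the intruder=true cases).
Hence the posterior is 0.310565/0.933282 ≈ 0.3328.

P(intruder | barking, distant siren, ¬passing raccoon) ≈ 0.3328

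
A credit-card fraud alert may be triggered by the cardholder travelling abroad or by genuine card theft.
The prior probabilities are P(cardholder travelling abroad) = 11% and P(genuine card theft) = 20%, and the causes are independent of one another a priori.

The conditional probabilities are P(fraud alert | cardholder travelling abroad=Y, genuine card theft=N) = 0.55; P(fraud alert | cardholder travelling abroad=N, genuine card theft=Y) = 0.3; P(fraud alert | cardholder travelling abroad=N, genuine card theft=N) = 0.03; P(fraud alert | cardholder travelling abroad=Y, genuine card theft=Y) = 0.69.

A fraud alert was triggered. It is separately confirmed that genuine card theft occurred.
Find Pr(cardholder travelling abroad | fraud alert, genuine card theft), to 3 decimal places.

Pr(cardholder travelling abroad | fraud alert, genuine card theft) ≈ 0.221

Numerator (weight on configurations with cardholder travelling abroad): 0.69*0.11 = 0.075900
Denominator P(fraud alert | genuine card theft): 0.3*0.89 + 0.69*0.11 = 0.342900
Posterior = 0.075900 / 0.342900 ≈ 0.221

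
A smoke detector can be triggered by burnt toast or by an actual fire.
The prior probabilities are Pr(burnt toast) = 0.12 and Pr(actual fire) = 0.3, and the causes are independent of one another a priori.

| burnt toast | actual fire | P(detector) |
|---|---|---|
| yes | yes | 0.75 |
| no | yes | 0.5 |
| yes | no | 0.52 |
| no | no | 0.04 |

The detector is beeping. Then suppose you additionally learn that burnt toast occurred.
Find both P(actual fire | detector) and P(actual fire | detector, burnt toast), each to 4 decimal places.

For the numerator, keep only actual fire=true terms: 0.132000 + 0.027000 = 0.159000
Normalizer over all consistent configurations: 0.04·0.88·0.7 + 0.5·0.88·0.3 + 0.52·0.12·0.7 + 0.75·0.12·0.3 = 0.227320
P(actual fire | detector) = 0.159000/0.227320 ≈ 0.6995

Now also conditioning on burnt toast=true:
Weight on actual fire=true, given the evidence: 0.75*0.3 = 0.225000
Denominator P(detector | burnt toast): 0.52*0.7 + 0.75*0.3 = 0.589000
P(actual fire | detector, burnt toast) = 0.225000/0.589000 ≈ 0.3820
— burnt toast explains away the evidence for actual fire.

P(actual fire | detector) ≈ 0.6995; P(actual fire | detector, burnt toast) ≈ 0.3820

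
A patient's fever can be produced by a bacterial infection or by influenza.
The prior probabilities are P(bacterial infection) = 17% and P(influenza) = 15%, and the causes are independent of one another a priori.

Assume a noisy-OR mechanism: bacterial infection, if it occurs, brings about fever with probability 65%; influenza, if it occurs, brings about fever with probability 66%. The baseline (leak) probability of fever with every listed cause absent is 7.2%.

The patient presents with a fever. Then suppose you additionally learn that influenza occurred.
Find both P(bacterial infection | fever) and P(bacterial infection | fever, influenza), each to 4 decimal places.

P(bacterial infection | fever) ≈ 0.4692; P(bacterial infection | fever, influenza) ≈ 0.2102

Under noisy-OR, P(fever | causes) = 1 − (1−0.072)·∏(1−qᵢ) over the active causes.
For the numerator, keep only bacterial infection=true terms: 0.097566 + 0.022684 = 0.120250
Normalizer over all consistent configurations: 0.072×0.83×0.85 + 0.68448×0.83×0.15 + 0.6752×0.17×0.85 + 0.889568×0.17×0.15 = 0.256264
P(bacterial infection | fever) = 0.120250/0.256264 ≈ 0.4692

With the extra evidence:
P(fever | influenza) = 0.68448×0.83 + 0.889568×0.17 = 0.568118 + 0.151227 = 0.719345
Of this, 0.151227 comes from 0.889568×0.17 (the bacterial infection=true cases).
So P(bacterial infection | fever, influenza) = 0.151227/0.719345 ≈ 0.2102.
— influenza explains away the evidence for bacterial infection.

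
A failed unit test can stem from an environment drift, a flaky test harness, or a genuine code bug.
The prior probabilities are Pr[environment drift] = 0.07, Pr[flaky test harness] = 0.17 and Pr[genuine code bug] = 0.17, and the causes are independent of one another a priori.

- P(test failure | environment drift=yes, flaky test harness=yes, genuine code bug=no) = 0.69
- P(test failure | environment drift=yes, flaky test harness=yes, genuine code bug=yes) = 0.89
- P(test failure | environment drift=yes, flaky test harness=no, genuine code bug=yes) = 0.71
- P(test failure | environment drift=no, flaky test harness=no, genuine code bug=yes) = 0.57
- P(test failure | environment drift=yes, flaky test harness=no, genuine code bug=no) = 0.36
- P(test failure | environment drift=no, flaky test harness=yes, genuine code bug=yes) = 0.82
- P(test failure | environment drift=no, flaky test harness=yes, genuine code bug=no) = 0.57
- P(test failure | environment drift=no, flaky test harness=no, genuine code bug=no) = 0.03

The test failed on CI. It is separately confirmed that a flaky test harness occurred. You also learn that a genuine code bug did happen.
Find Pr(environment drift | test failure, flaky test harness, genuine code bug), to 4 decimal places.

Pr(environment drift | test failure, flaky test harness, genuine code bug) ≈ 0.0755

Enumerate both values of environment drift and weight by the priors:
  P(test failure | flaky test harness, genuine code bug) = 0.82*0.93 + 0.89*0.07
        = 0.762600 + 0.062300 = 0.824900
The terms with environment drift present sum to 0.062300, so
  P(environment drift | test failure, flaky test harness, genuine code bug) = 0.062300 / 0.824900 ≈ 0.0755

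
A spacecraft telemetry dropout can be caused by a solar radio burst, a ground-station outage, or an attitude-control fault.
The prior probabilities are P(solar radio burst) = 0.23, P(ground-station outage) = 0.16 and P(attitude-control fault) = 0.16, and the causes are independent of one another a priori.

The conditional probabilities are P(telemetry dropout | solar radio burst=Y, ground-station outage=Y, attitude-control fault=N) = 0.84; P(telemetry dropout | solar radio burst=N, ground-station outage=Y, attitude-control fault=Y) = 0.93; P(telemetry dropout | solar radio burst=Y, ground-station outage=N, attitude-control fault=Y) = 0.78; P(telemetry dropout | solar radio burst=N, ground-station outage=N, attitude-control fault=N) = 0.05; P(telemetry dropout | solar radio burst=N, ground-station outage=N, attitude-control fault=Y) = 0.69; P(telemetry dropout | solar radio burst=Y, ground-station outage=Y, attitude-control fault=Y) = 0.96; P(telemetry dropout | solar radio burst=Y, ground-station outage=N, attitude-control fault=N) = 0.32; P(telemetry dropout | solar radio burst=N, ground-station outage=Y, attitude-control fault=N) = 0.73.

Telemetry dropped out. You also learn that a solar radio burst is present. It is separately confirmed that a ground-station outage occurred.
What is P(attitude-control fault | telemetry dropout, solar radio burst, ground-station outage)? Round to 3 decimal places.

P(telemetry dropout | solar radio burst, ground-station outage) = 0.84·0.84 + 0.96·0.16 = 0.705600 + 0.153600 = 0.859200
Restricting to configurations with attitude-control fault present: 0.96·0.16 = 0.153600.
So P(attitude-control fault | telemetry dropout, solar radio burst, ground-station outage) = 0.153600/0.859200 ≈ 0.179.

P(attitude-control fault | telemetry dropout, solar radio burst, ground-station outage) ≈ 0.179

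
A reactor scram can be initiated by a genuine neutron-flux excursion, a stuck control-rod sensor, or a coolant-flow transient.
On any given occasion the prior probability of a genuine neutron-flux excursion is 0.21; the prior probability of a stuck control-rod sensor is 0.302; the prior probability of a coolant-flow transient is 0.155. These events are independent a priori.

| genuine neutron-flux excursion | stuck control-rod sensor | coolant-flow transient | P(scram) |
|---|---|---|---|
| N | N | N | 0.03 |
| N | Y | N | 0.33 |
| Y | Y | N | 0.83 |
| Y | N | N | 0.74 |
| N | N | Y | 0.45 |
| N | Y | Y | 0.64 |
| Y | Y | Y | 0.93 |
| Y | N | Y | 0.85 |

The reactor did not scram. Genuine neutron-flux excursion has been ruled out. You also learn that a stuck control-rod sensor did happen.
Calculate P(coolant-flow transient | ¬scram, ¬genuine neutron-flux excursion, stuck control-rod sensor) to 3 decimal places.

P(¬scram | ¬genuine neutron-flux excursion, stuck control-rod sensor) = 0.67*0.845 + 0.36*0.155 = 0.566150 + 0.055800 = 0.621950
Of this, 0.055800 comes from 0.36*0.155 (the coolant-flow transient=true cases).
So P(coolant-flow transient | ¬scram, ¬genuine neutron-flux excursion, stuck control-rod sensor) = 0.055800/0.621950 ≈ 0.090.

P(coolant-flow transient | ¬scram, ¬genuine neutron-flux excursion, stuck control-rod sensor) ≈ 0.090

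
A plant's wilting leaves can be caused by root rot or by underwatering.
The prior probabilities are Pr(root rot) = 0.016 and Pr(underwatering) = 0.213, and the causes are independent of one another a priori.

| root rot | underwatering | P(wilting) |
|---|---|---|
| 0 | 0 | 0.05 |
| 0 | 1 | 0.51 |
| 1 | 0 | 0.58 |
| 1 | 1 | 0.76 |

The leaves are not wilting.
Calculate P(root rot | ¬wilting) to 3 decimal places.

P(root rot | ¬wilting) ≈ 0.007

P(¬wilting) = 0.95×0.984×0.787 + 0.49×0.984×0.213 + 0.42×0.016×0.787 + 0.24×0.016×0.213 = 0.735688 + 0.102700 + 0.005289 + 0.000818 = 0.844495
The root rot-present share is 0.005289 + 0.000818 = 0.006107.
P(root rot | ¬wilting) = 0.006107 / 0.844495 ≈ 0.007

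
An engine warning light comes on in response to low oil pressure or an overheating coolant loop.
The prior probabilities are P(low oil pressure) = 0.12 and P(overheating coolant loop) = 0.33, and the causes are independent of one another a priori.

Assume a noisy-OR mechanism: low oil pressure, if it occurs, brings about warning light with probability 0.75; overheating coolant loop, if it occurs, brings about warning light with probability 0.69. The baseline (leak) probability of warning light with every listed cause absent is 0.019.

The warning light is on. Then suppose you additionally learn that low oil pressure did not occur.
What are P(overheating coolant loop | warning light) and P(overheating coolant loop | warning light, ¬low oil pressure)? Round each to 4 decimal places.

Under noisy-OR, P(warning light | causes) = 1 − (1−0.019)·∏(1−qᵢ) over the active causes.
Sum P(warning light|·) weighted by the priors over the 4 (low oil pressure, overheating coolant loop) configurations:
  P(warning light) = 0.019*0.88*0.67 + 0.69589*0.88*0.33 + 0.75475*0.12*0.67 + 0.923972*0.12*0.33
        = 0.011202 + 0.202086 + 0.060682 + 0.036589 = 0.310559
Keeping only the overheating coolant loop-present terms gives 0.238675, so
  P(overheating coolant loop | warning light) = 0.238675 / 0.310559 ≈ 0.7685

Now also conditioning on low oil pressure≠true:
P(warning light | ¬low oil pressure) = 0.019*0.67 + 0.69589*0.33 = 0.012730 + 0.229644 = 0.242374
The overheating coolant loop-present share is 0.69589*0.33 = 0.229644.
So P(overheating coolant loop | warning light, ¬low oil pressure) = 0.229644/0.242374 ≈ 0.9475.

P(overheating coolant loop | warning light) ≈ 0.7685; P(overheating coolant loop | warning light, ¬low oil pressure) ≈ 0.9475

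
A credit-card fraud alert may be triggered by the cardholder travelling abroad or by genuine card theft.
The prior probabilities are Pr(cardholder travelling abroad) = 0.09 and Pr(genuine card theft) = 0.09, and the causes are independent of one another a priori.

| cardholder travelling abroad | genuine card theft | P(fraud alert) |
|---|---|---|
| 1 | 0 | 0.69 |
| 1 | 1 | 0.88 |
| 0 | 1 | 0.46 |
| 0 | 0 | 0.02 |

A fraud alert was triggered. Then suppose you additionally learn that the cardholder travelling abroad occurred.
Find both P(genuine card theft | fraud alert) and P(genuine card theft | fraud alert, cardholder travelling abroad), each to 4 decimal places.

P(genuine card theft | fraud alert) ≈ 0.3801; P(genuine card theft | fraud alert, cardholder travelling abroad) ≈ 0.1120

Weight on genuine card theft=true, given the evidence: 0.037674 + 0.007128 = 0.044802
The normalizing constant is 0.02×0.91×0.91 + 0.46×0.91×0.09 + 0.69×0.09×0.91 + 0.88×0.09×0.09 = 0.117875
Posterior = 0.044802 / 0.117875 ≈ 0.3801

Now condition on the additional information:
Numerator (weight on configurations with genuine card theft): 0.88·0.09 = 0.079200
Denominator P(fraud alert | cardholder travelling abroad): 0.69·0.91 + 0.88·0.09 = 0.707100
Posterior = 0.079200 / 0.707100 ≈ 0.1120
This is intercausal reasoning (explaining away): once cardholder travelling abroad accounts for the fraud alert, genuine card theft becomes less likely.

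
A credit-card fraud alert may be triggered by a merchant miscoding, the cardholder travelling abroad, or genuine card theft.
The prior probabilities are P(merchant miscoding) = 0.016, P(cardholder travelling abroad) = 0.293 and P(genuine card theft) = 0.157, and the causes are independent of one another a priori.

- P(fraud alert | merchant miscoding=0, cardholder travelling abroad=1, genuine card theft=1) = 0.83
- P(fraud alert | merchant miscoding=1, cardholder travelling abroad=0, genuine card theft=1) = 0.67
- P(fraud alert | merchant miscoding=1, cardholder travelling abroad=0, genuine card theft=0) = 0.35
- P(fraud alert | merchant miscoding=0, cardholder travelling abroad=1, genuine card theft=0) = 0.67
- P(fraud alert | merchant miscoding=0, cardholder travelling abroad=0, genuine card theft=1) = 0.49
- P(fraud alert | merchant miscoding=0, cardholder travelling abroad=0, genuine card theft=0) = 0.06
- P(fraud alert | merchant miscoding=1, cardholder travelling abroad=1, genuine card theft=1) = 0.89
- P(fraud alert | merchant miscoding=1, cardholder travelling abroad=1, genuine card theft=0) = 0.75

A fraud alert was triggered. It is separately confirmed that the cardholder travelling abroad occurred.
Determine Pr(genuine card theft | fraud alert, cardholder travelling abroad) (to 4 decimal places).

Weight on genuine card theft=true, given the evidence: 0.128225 + 0.002236 = 0.130461
Denominator P(fraud alert | cardholder travelling abroad): 0.67×0.984×0.843 + 0.83×0.984×0.157 + 0.75×0.016×0.843 + 0.89×0.016×0.157 = 0.696350
Posterior = 0.130461 / 0.696350 ≈ 0.1873

Pr(genuine card theft | fraud alert, cardholder travelling abroad) ≈ 0.1873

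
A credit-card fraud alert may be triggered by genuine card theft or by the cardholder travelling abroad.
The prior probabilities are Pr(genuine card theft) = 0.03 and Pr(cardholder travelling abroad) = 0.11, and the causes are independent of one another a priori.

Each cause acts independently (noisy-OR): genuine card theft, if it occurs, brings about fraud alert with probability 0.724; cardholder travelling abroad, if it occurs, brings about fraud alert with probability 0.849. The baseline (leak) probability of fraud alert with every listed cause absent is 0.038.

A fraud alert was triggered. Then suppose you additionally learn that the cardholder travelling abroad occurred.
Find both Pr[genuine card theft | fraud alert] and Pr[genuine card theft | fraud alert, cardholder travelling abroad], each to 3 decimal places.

Under noisy-OR, P(fraud alert | causes) = 1 − (1−0.038)·∏(1−qᵢ) over the active causes.
P(fraud alert) = 0.038*0.97*0.89 + 0.854738*0.97*0.11 + 0.734488*0.03*0.89 + 0.959908*0.03*0.11 = 0.032805 + 0.091201 + 0.019611 + 0.003168 = 0.146785
Of this, 0.022779 comes from 0.019611 + 0.003168 (the genuine card theft=true cases).
P(genuine card theft | fraud alert) = 0.022779 / 0.146785 ≈ 0.155

With the extra evidence:
Weight on genuine card theft=true, given the evidence: 0.959908·0.03 = 0.028797
The normalizing constant is 0.854738·0.97 + 0.959908·0.03 = 0.857893
P(genuine card theft | fraud alert, cardholder travelling abroad) = 0.028797/0.857893 ≈ 0.034
— cardholder travelling abroad explains away the evidence for genuine card theft.

Pr[genuine card theft | fraud alert] ≈ 0.155; Pr[genuine card theft | fraud alert, cardholder travelling abroad] ≈ 0.034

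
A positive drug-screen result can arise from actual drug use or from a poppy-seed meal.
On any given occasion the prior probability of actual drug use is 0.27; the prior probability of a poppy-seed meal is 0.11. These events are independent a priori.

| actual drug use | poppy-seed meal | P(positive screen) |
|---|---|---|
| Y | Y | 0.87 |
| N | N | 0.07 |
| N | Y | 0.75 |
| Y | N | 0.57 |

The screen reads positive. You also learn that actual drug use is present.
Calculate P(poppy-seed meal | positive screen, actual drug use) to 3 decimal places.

P(poppy-seed meal | positive screen, actual drug use) ≈ 0.159

Sum P(positive screen|·) weighted by the priors over both values of poppy-seed meal:
  P(positive screen | actual drug use) = 0.57·0.89 + 0.87·0.11
        = 0.507300 + 0.095700 = 0.603000
Configurations with poppy-seed meal contribute 0.095700, so
  P(poppy-seed meal | positive screen, actual drug use) = 0.095700 / 0.603000 ≈ 0.159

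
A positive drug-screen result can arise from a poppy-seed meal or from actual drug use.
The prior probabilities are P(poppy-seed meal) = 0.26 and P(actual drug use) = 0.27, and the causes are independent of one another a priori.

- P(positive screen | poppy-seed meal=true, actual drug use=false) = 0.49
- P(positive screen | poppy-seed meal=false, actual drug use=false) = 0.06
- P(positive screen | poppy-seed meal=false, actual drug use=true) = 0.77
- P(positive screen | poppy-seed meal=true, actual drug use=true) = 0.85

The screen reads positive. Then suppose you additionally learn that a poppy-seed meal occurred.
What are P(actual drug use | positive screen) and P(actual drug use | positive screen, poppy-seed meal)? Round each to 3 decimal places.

Numerator (weight on configurations with actual drug use): 0.153846 + 0.059670 = 0.213516
Normalizer over all consistent configurations: 0.06*0.74*0.73 + 0.77*0.74*0.27 + 0.49*0.26*0.73 + 0.85*0.26*0.27 = 0.338930
P(actual drug use | positive screen) = 0.213516/0.338930 ≈ 0.630

With the extra evidence:
P(positive screen | poppy-seed meal) = 0.49×0.73 + 0.85×0.27 = 0.357700 + 0.229500 = 0.587200
The actual drug use-present share is 0.85×0.27 = 0.229500.
P(actual drug use | positive screen, poppy-seed meal) = 0.229500 / 0.587200 ≈ 0.391
The drop from 0.630 to 0.391 is the explaining-away (discounting) effect.

P(actual drug use | positive screen) ≈ 0.630; P(actual drug use | positive screen, poppy-seed meal) ≈ 0.391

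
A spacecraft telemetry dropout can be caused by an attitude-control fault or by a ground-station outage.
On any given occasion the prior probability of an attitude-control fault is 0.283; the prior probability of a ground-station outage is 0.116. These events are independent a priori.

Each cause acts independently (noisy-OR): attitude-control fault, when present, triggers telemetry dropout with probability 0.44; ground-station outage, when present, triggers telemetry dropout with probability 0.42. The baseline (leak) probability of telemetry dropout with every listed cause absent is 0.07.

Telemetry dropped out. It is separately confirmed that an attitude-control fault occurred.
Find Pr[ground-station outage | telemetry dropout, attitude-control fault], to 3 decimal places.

Pr[ground-station outage | telemetry dropout, attitude-control fault] ≈ 0.160

Under noisy-OR, P(telemetry dropout | causes) = 1 − (1−0.07)·∏(1−qᵢ) over the active causes.
By total probability over both values of ground-station outage:
  P(telemetry dropout | attitude-control fault) = 0.4792*0.884 + 0.697936*0.116
        = 0.423613 + 0.080961 = 0.504574
Configurations with ground-station outage contribute 0.080961, so
  P(ground-station outage | telemetry dropout, attitude-control fault) = 0.080961 / 0.504574 ≈ 0.160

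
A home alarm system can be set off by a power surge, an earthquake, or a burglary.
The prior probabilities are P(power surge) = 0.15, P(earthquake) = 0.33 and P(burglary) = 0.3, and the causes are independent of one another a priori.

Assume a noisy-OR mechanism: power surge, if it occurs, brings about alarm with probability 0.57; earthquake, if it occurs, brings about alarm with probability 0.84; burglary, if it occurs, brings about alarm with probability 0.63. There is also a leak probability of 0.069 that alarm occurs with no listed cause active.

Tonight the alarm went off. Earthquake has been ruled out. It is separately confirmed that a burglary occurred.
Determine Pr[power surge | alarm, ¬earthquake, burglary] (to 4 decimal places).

Pr[power surge | alarm, ¬earthquake, burglary] ≈ 0.1865

Under noisy-OR, P(alarm | causes) = 1 − (1−0.069)·∏(1−qᵢ) over the active causes.
Sum P(alarm|·) weighted by the priors over both values of power surge:
  P(alarm | ¬earthquake, burglary) = 0.65553*0.85 + 0.851878*0.15
        = 0.557200 + 0.127782 = 0.684982
Configurations with power surge contribute 0.127782, so
  P(power surge | alarm, ¬earthquake, burglary) = 0.127782 / 0.684982 ≈ 0.1865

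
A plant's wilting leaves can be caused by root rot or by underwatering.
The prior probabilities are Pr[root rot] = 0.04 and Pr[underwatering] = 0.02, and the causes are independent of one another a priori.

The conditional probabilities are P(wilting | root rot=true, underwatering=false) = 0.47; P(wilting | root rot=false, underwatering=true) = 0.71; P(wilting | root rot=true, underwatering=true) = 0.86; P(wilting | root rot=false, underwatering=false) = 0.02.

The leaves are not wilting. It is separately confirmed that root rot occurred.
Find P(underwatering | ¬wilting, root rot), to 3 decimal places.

P(underwatering | ¬wilting, root rot) ≈ 0.005

Weight on underwatering=true, given the evidence: 0.14*0.02 = 0.002800
Denominator P(¬wilting | root rot): 0.53*0.98 + 0.14*0.02 = 0.522200
P(underwatering | ¬wilting, root rot) = 0.002800/0.522200 ≈ 0.005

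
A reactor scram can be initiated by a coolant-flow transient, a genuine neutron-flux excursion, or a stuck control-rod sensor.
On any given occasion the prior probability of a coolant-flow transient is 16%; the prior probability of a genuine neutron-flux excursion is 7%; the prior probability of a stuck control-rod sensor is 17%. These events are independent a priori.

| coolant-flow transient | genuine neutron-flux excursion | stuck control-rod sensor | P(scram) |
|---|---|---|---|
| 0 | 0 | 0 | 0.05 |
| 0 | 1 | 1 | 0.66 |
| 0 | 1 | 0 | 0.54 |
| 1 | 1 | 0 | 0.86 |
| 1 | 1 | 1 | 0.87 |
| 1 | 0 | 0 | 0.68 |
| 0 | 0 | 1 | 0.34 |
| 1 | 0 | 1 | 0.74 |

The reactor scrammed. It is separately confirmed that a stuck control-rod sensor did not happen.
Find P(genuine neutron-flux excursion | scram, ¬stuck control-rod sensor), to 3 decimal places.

P(genuine neutron-flux excursion | scram, ¬stuck control-rod sensor) ≈ 0.228

Enumerate the 4 (coolant-flow transient, genuine neutron-flux excursion) configurations and weight by the priors:
  P(scram | ¬stuck control-rod sensor) = 0.05*0.84*0.93 + 0.54*0.84*0.07 + 0.68*0.16*0.93 + 0.86*0.16*0.07
        = 0.039060 + 0.031752 + 0.101184 + 0.009632 = 0.181628
The terms with genuine neutron-flux excursion present sum to 0.041384, so
  P(genuine neutron-flux excursion | scram, ¬stuck control-rod sensor) = 0.041384 / 0.181628 ≈ 0.228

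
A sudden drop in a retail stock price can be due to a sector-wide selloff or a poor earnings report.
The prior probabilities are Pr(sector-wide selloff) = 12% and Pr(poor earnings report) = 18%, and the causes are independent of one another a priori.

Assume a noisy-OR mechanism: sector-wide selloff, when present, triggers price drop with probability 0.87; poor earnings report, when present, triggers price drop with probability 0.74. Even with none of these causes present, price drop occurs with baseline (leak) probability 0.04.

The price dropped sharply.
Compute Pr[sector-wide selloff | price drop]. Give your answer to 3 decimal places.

Pr[sector-wide selloff | price drop] ≈ 0.420

Under noisy-OR, P(price drop | causes) = 1 − (1−0.04)·∏(1−qᵢ) over the active causes.
Numerator (weight on configurations with sector-wide selloff): 0.086120 + 0.020899 = 0.107019
Denominator P(price drop): 0.04×0.88×0.82 + 0.7504×0.88×0.18 + 0.8752×0.12×0.82 + 0.967552×0.12×0.18 = 0.254746
P(sector-wide selloff | price drop) = 0.107019/0.254746 ≈ 0.420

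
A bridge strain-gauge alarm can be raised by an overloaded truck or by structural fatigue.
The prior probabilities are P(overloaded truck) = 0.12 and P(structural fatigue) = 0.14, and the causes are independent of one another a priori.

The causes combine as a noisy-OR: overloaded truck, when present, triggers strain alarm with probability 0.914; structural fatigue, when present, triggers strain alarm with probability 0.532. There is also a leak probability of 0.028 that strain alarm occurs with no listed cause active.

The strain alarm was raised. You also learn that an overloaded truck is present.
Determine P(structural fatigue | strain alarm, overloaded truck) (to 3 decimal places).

Under noisy-OR, P(strain alarm | causes) = 1 − (1−0.028)·∏(1−qᵢ) over the active causes.
Numerator (weight on configurations with structural fatigue): 0.960879·0.14 = 0.134523
Normalizer over all consistent configurations: 0.916408·0.86 + 0.960879·0.14 = 0.922634
Posterior = 0.134523 / 0.922634 ≈ 0.146

P(structural fatigue | strain alarm, overloaded truck) ≈ 0.146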